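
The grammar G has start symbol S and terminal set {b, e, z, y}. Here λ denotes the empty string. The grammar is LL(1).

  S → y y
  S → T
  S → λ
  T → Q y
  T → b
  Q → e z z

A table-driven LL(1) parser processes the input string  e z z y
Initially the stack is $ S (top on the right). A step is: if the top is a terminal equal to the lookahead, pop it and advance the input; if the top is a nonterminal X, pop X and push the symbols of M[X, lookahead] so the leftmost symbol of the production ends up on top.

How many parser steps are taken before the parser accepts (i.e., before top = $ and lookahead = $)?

7

     Stack      Input      Action
  1  $ S        e z z y $  expand S → T
  2  $ T        e z z y $  expand T → Q y
  3  $ y Q      e z z y $  expand Q → e z z
  4  $ y z z e  e z z y $  match e
  5  $ y z z    z z y $    match z
  6  $ y z      z y $      match z
  7  $ y        y $        match y
Accept reached after 7 steps.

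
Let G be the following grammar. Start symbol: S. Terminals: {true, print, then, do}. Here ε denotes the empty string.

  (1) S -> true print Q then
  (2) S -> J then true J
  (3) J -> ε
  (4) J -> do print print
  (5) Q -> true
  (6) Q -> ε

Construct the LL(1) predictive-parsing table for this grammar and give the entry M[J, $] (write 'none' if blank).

J -> ε

FIRST(J): from J->ε we get {ε}; from J->do print print we get {do}. So FIRST(J) = {ε, do}.
FIRST(Q): from Q->true we get {true}; from Q->ε we get {ε}. So FIRST(Q) = {ε, true}.
FIRST(S): from S->true print Q then we get {true}; from S->J then true J we get {do, then}. So FIRST(S) = {do, then, true}.
FOLLOW(S) includes $ since S is the start symbol.
FOLLOW(S): S appears on no right-hand side. Thus FOLLOW(S) = {$}.
FOLLOW(J): in S->J then true J (occurrence 1), J is followed by then true J with FIRST {then}; in S->J then true J (occurrence 2), the suffix after J is empty, so FOLLOW(J) ⊇ FOLLOW(S) = {$}. Thus FOLLOW(J) = {$, then}.
For J -> ε: FIRST(ε) = {ε}, so it goes in M[J, t] for t ∈ {}; since ε ∈ FIRST, also for every t ∈ FOLLOW(J) = {$, then}.
For J -> do print print: FIRST(do print print) = {do}, so it goes in M[J, t] for t ∈ {do}.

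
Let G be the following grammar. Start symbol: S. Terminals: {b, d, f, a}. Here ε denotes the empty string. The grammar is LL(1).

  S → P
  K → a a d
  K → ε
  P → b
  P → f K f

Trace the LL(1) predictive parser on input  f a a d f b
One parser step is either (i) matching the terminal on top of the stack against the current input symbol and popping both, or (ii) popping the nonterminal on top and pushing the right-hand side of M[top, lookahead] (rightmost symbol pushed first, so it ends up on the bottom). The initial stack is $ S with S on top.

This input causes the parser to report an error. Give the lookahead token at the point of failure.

step 1: stack=$ S  input=f a a d f b $  — expand S → P
step 2: stack=$ P  input=f a a d f b $  — expand P → f K f
step 3: stack=$ f K f  input=f a a d f b $  — match f
step 4: stack=$ f K  input=a a d f b $  — expand K → a a d
step 5: stack=$ f d a a  input=a a d f b $  — match a
step 6: stack=$ f d a  input=a d f b $  — match a
step 7: stack=$ f d  input=d f b $  — match d
step 8: stack=$ f  input=f b $  — match f
step 9: stack=$  input=b $  — error: stack empty but input remains

b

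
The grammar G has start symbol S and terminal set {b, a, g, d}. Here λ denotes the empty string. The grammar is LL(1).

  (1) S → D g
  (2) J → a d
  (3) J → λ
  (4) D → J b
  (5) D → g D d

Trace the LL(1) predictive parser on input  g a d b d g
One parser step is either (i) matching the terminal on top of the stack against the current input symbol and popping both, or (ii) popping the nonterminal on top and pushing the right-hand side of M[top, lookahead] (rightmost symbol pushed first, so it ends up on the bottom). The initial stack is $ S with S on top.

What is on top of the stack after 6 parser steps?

     Stack        Input          Action
  1  $ S          g a d b d g $  expand S → D g
  2  $ g D        g a d b d g $  expand D → g D d
  3  $ g d D g    g a d b d g $  match g
  4  $ g d D      a d b d g $    expand D → J b
  5  $ g d b J    a d b d g $    expand J → a d
  6  $ g d b d a  a d b d g $    match a
Stack after step 6: $ g d b d (top = d).

d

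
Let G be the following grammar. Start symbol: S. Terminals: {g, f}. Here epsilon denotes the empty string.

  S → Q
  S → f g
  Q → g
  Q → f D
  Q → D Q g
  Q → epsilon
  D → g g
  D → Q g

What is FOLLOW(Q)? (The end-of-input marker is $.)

FIRST(S): from S→Q we get {epsilon, f, g}; from S→f g we get {f}. So FIRST(S) = {epsilon, f, g}.
FIRST(Q): from Q→g we get {g}; from Q→f D we get {f}; from Q→D Q g we get {f, g}; from Q→epsilon we get {epsilon}. So FIRST(Q) = {epsilon, f, g}.
FIRST(D): from D→g g we get {g}; from D→Q g we get {f, g}. So FIRST(D) = {f, g}.
FOLLOW(S) includes $ since S is the start symbol.
FOLLOW(S): S appears on no right-hand side. Thus FOLLOW(S) = {$}.
FOLLOW(Q): in S→Q, the suffix after Q is empty, so FOLLOW(Q) ⊇ FOLLOW(S) = {$}; in Q→D Q g, Q is followed by g with FIRST {g}; in D→Q g, Q is followed by g with FIRST {g}. Thus FOLLOW(Q) = {$, g}.
FOLLOW(D): in Q→f D, the suffix after D is empty, so FOLLOW(D) ⊇ FOLLOW(Q) = {$, g}; in Q→D Q g, D is followed by Q g with FIRST {f, g}. Thus FOLLOW(D) = {$, f, g}.

{$, g}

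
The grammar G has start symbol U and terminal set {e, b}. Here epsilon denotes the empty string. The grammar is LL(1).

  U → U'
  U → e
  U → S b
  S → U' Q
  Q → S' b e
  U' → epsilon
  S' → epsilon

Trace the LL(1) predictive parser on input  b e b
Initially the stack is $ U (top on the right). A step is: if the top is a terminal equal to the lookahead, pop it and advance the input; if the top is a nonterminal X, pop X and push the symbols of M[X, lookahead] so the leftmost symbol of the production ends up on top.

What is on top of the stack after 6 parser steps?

e

     Stack       Input    Action
  1  $ U         b e b $  expand U → S b
  2  $ b S       b e b $  expand S → U' Q
  3  $ b Q U'    b e b $  expand U' → epsilon
  4  $ b Q       b e b $  expand Q → S' b e
  5  $ b e b S'  b e b $  expand S' → epsilon
  6  $ b e b     b e b $  match b
Stack after step 6: $ b e (top = e).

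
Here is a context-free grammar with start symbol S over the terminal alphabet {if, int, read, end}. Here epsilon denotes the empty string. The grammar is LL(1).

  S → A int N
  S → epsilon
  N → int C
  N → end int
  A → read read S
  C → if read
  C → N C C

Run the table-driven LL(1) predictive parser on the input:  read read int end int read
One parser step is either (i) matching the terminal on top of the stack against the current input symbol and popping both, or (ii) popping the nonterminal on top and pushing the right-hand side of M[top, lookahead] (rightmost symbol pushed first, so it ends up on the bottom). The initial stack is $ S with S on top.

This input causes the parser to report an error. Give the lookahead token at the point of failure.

read

step 1: stack=$ S  input=read read int end int read $  — expand S → A int N
step 2: stack=$ N int A  input=read read int end int read $  — expand A → read read S
step 3: stack=$ N int S read read  input=read read int end int read $  — match read
step 4: stack=$ N int S read  input=read int end int read $  — match read
step 5: stack=$ N int S  input=int end int read $  — expand S → epsilon
step 6: stack=$ N int  input=int end int read $  — match int
step 7: stack=$ N  input=end int read $  — expand N → end int
step 8: stack=$ int end  input=end int read $  — match end
step 9: stack=$ int  input=int read $  — match int
step 10: stack=$  input=read $  — error: stack empty but input remains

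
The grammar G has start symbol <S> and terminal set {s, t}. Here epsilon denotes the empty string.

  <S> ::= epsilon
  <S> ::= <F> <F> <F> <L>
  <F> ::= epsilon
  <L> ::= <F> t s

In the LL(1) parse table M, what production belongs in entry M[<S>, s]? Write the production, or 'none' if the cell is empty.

none

FIRST(<F>) = {epsilon}
FIRST(<L>) = {t}  (via <F> t s)
FIRST(<S>) = {epsilon, t}  (via <F> <F> <F> <L>)
FOLLOW(<S>) includes $ since <S> is the start symbol.
FOLLOW(<S>): <S> appears on no right-hand side. Thus FOLLOW(<S>) = {$}.
For <S> ::= epsilon: FIRST(epsilon) = {epsilon}, so it goes in M[<S>, t] for t ∈ {}; since epsilon ∈ FIRST, also for every t ∈ FOLLOW(<S>) = {$}.
For <S> ::= <F> <F> <F> <L>: FIRST(<F> <F> <F> <L>) = {t}, so it goes in M[<S>, t] for t ∈ {t}.
None of these place a production in M[<S>, s].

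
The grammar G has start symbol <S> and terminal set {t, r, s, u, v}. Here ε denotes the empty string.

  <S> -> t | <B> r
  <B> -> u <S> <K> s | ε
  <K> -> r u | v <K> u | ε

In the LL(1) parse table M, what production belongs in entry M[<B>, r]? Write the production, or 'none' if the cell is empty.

FIRST(<B>): from <B>->u <S> <K> s we get {u}; from <B>->ε we get {ε}. So FIRST(<B>) = {ε, u}.
FIRST(<K>): from <K>->r u we get {r}; from <K>->v <K> u we get {v}; from <K>->ε we get {ε}. So FIRST(<K>) = {ε, r, v}.
FIRST(<S>): from <S>->t we get {t}; from <S>-><B> r we get {r, u}. So FIRST(<S>) = {r, t, u}.
FOLLOW(<S>) includes $ since <S> is the start symbol.
FOLLOW(<B>): in <S>-><B> r, <B> is followed by r with FIRST {r}. Thus FOLLOW(<B>) = {r}.
For <B> -> u <S> <K> s: FIRST(u <S> <K> s) = {u}, so it goes in M[<B>, t] for t ∈ {u}.
For <B> -> ε: FIRST(ε) = {ε}, so it goes in M[<B>, t] for t ∈ {}; since ε ∈ FIRST, also for every t ∈ FOLLOW(<B>) = {r}.

<B> -> ε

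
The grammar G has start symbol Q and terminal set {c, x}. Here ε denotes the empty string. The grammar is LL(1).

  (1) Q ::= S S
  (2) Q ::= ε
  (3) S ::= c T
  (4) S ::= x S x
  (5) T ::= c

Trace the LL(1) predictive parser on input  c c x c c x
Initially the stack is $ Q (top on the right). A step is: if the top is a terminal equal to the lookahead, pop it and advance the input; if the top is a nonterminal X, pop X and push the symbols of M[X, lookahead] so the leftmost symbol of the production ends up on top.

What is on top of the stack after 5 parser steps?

S

step 1: stack=$ Q  input=c c x c c x $  — expand Q ::= S S
step 2: stack=$ S S  input=c c x c c x $  — expand S ::= c T
step 3: stack=$ S T c  input=c c x c c x $  — match c
step 4: stack=$ S T  input=c x c c x $  — expand T ::= c
step 5: stack=$ S c  input=c x c c x $  — match c
Stack after step 5: $ S (top = S).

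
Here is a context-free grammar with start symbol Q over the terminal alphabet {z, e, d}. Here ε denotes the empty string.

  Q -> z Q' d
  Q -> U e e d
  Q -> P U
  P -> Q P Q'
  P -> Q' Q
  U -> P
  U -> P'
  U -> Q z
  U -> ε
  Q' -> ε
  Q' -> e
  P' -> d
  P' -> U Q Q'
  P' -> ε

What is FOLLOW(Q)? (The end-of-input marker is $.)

FIRST(Q') = {ε, e}
FIRST(Q) = {d, e, z}  (via U e e d, P U)
FIRST(P) = {d, e, z}  (via Q P Q', Q' Q)
FIRST(U) = {ε, d, e, z}  (via P, P', Q z)
FIRST(P') = {ε, d, e, z}  (via U Q Q')
FOLLOW(Q) includes $ since Q is the start symbol.
FOLLOW(Q): in P->Q P Q', Q is followed by P Q' with FIRST {d, e, z}; in P->Q' Q, the suffix after Q is empty, so FOLLOW(Q) ⊇ FOLLOW(P) = {$, d, e, z}; in U->Q z, Q is followed by z with FIRST {z}; in P'->U Q Q', Q is followed by Q' with FIRST {ε, e}; in P'->U Q Q', the suffix after Q is nullable, so FOLLOW(Q) ⊇ FOLLOW(P') = {$, d, e, z}. Thus FOLLOW(Q) = {$, d, e, z}.
FOLLOW(U): in Q->U e e d, U is followed by e e d with FIRST {e}; in Q->P U, the suffix after U is empty, so FOLLOW(U) ⊇ FOLLOW(Q) = {$, d, e, z}; in P'->U Q Q', U is followed by Q Q' with FIRST {d, e, z}. Thus FOLLOW(U) = {$, d, e, z}.
FOLLOW(P): in Q->P U, P is followed by U with FIRST {ε, d, e, z}; in Q->P U, the suffix after P is nullable, so FOLLOW(P) ⊇ FOLLOW(Q) = {$, d, e, z}; in P->Q P Q', P is followed by Q' with FIRST {ε, e}; in P->Q P Q', the suffix after P is nullable (adds nothing new); in U->P, the suffix after P is empty, so FOLLOW(P) ⊇ FOLLOW(U) = {$, d, e, z}. Thus FOLLOW(P) = {$, d, e, z}.
FOLLOW(P'): in U->P', the suffix after P' is empty, so FOLLOW(P') ⊇ FOLLOW(U) = {$, d, e, z}. Thus FOLLOW(P') = {$, d, e, z}.
FOLLOW(Q'): in Q->z Q' d, Q' is followed by d with FIRST {d}; in P->Q P Q', the suffix after Q' is empty, so FOLLOW(Q') ⊇ FOLLOW(P) = {$, d, e, z}; in P->Q' Q, Q' is followed by Q with FIRST {d, e, z}; in P'->U Q Q', the suffix after Q' is empty, so FOLLOW(Q') ⊇ FOLLOW(P') = {$, d, e, z}. Thus FOLLOW(Q') = {$, d, e, z}.

{$, d, e, z}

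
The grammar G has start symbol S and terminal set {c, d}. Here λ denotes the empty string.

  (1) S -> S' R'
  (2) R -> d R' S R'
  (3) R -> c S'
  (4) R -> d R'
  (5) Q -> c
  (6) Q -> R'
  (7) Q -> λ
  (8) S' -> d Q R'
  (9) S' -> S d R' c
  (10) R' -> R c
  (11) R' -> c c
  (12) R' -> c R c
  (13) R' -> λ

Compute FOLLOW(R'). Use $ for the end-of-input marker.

FIRST(R): from R->d R' S R' we get {d}; from R->c S' we get {c}; from R->d R' we get {d}. So FIRST(R) = {c, d}.
FIRST(R'): from R'->R c we get {c, d}; from R'->c c we get {c}; from R'->c R c we get {c}; from R'->λ we get {λ}. So FIRST(R') = {λ, c, d}.
FIRST(Q): from Q->c we get {c}; from Q->R' we get {λ, c, d}; from Q->λ we get {λ}. So FIRST(Q) = {λ, c, d}.
FIRST(S): from S->S' R' we get {d}. So FIRST(S) = {d}.
FIRST(S'): from S'->d Q R' we get {d}; from S'->S d R' c we get {d}. So FIRST(S') = {d}.
FOLLOW(S) includes $ since S is the start symbol.
FOLLOW(R): in R'->R c, R is followed by c with FIRST {c}; in R'->c R c, R is followed by c with FIRST {c}. Thus FOLLOW(R) = {c}.
FOLLOW(S): in R->d R' S R', S is followed by R' with FIRST {λ, c, d}; in R->d R' S R', the suffix after S is nullable, so FOLLOW(S) ⊇ FOLLOW(R) = {c}; in S'->S d R' c, S is followed by d R' c with FIRST {d}. Thus FOLLOW(S) = {$, c, d}.
FOLLOW(S'): in S->S' R', S' is followed by R' with FIRST {λ, c, d}; in S->S' R', the suffix after S' is nullable, so FOLLOW(S') ⊇ FOLLOW(S) = {$, c, d}; in R->c S', the suffix after S' is empty, so FOLLOW(S') ⊇ FOLLOW(R) = {c}. Thus FOLLOW(S') = {$, c, d}.
FOLLOW(Q): in S'->d Q R', Q is followed by R' with FIRST {λ, c, d}; in S'->d Q R', the suffix after Q is nullable, so FOLLOW(Q) ⊇ FOLLOW(S') = {$, c, d}. Thus FOLLOW(Q) = {$, c, d}.
FOLLOW(R'): in S->S' R', the suffix after R' is empty, so FOLLOW(R') ⊇ FOLLOW(S) = {$, c, d}; in R->d R' S R' (occurrence 1), R' is followed by S R' with FIRST {d}; in R->d R' S R' (occurrence 2), the suffix after R' is empty, so FOLLOW(R') ⊇ FOLLOW(R) = {c}; in R->d R', the suffix after R' is empty, so FOLLOW(R') ⊇ FOLLOW(R) = {c}; in Q->R', the suffix after R' is empty, so FOLLOW(R') ⊇ FOLLOW(Q) = {$, c, d}; in S'->d Q R', the suffix after R' is empty, so FOLLOW(R') ⊇ FOLLOW(S') = {$, c, d}; in S'->S d R' c, R' is followed by c with FIRST {c}. Thus FOLLOW(R') = {$, c, d}.

{$, c, d}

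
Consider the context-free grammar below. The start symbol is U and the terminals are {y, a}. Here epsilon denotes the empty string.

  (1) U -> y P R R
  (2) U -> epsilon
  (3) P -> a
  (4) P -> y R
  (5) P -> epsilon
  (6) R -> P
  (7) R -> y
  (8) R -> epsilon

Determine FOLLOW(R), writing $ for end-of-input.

{$, a, y}

FIRST(U): from U->y P R R we get {y}; from U->epsilon we get {epsilon}. So FIRST(U) = {epsilon, y}.
FIRST(P): from P->a we get {a}; from P->y R we get {y}; from P->epsilon we get {epsilon}. So FIRST(P) = {epsilon, a, y}.
FIRST(R): from R->P we get {epsilon, a, y}; from R->y we get {y}; from R->epsilon we get {epsilon}. So FIRST(R) = {epsilon, a, y}.
FOLLOW(U) includes $ since U is the start symbol.
FOLLOW(U): U appears on no right-hand side. Thus FOLLOW(U) = {$}.
FOLLOW(P): in U->y P R R, P is followed by R R with FIRST {epsilon, a, y}; in U->y P R R, the suffix after P is nullable, so FOLLOW(P) ⊇ FOLLOW(U) = {$}; in R->P, the suffix after P is empty, so FOLLOW(P) ⊇ FOLLOW(R) = {$, a, y}. Thus FOLLOW(P) = {$, a, y}.
FOLLOW(R): in U->y P R R (occurrence 1), R is followed by R with FIRST {epsilon, a, y}; in U->y P R R (occurrence 1), the suffix after R is nullable, so FOLLOW(R) ⊇ FOLLOW(U) = {$}; in U->y P R R (occurrence 2), the suffix after R is empty, so FOLLOW(R) ⊇ FOLLOW(U) = {$}; in P->y R, the suffix after R is empty, so FOLLOW(R) ⊇ FOLLOW(P) = {$, a, y}. Thus FOLLOW(R) = {$, a, y}.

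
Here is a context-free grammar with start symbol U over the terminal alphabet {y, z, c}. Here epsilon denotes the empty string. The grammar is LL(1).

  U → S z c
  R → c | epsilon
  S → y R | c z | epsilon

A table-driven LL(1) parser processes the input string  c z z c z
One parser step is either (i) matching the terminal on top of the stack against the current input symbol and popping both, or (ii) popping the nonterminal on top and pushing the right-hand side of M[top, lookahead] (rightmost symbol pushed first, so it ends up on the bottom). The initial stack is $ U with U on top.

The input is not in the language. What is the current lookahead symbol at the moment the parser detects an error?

step 1: stack=$ U  input=c z z c z $  — expand U → S z c
step 2: stack=$ c z S  input=c z z c z $  — expand S → c z
step 3: stack=$ c z z c  input=c z z c z $  — match c
step 4: stack=$ c z z  input=z z c z $  — match z
step 5: stack=$ c z  input=z c z $  — match z
step 6: stack=$ c  input=c z $  — match c
step 7: stack=$  input=z $  — error: stack empty but input remains

z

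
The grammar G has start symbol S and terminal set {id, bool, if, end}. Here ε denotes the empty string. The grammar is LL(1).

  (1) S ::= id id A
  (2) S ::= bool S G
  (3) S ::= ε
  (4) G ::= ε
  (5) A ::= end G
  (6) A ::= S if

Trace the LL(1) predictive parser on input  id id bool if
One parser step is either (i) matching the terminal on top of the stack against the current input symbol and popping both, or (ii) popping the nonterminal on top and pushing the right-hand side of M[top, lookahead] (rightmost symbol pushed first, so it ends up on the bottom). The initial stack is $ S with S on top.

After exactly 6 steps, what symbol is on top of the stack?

S

step 1: stack=$ S  input=id id bool if $  — expand S ::= id id A
step 2: stack=$ A id id  input=id id bool if $  — match id
step 3: stack=$ A id  input=id bool if $  — match id
step 4: stack=$ A  input=bool if $  — expand A ::= S if
step 5: stack=$ if S  input=bool if $  — expand S ::= bool S G
step 6: stack=$ if G S bool  input=bool if $  — match bool
Stack after step 6: $ if G S (top = S).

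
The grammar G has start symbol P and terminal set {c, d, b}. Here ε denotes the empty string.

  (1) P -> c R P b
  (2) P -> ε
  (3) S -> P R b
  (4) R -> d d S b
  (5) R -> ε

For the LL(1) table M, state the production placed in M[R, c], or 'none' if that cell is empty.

FIRST(P) = {ε, c}
FIRST(R) = {ε, d}
FIRST(S) = {b, c, d}  (via P R b)
FOLLOW(P) includes $ since P is the start symbol.
FOLLOW(R): in P->c R P b, R is followed by P b with FIRST {b, c}; in S->P R b, R is followed by b with FIRST {b}. Thus FOLLOW(R) = {b, c}.
For R -> d d S b: FIRST(d d S b) = {d}, so it goes in M[R, t] for t ∈ {d}.
For R -> ε: FIRST(ε) = {ε}, so it goes in M[R, t] for t ∈ {}; since ε ∈ FIRST, also for every t ∈ FOLLOW(R) = {b, c}.

R -> ε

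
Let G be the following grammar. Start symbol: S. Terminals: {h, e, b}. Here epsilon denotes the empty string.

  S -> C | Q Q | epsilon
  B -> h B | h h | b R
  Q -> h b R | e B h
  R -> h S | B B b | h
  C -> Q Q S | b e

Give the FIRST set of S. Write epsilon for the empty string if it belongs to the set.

FIRST(B) = {b, h}
FIRST(Q) = {e, h}
FIRST(R) = {b, h}  (via B B b)
FIRST(C) = {b, e, h}  (via Q Q S)
FIRST(S) = {epsilon, b, e, h}  (via C, Q Q)

{epsilon, b, e, h}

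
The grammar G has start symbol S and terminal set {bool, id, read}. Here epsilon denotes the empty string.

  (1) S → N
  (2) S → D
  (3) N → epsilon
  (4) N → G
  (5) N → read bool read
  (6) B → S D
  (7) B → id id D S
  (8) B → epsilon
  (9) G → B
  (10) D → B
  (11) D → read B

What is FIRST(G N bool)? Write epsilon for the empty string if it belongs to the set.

FIRST(S) = {epsilon, id, read}  (via N, D)
FIRST(N) = {epsilon, id, read}  (via G)
FIRST(B) = {epsilon, id, read}  (via S D)
FIRST(G) = {epsilon, id, read}  (via B)
FIRST(D) = {epsilon, id, read}  (via B)
FIRST(G N bool): take FIRST of each symbol in turn, carrying on past any symbol whose FIRST contains epsilon; result {bool, id, read}.

{bool, id, read}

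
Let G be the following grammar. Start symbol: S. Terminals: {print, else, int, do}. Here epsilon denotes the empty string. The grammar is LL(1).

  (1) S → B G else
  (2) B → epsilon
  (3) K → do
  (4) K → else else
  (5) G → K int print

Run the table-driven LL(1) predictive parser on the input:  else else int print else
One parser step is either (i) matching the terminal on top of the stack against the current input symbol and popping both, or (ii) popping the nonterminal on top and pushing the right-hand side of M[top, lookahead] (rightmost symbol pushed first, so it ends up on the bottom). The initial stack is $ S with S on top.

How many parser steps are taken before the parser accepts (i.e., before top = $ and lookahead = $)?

9

step 1: stack=$ S  input=else else int print else $  — expand S → B G else
step 2: stack=$ else G B  input=else else int print else $  — expand B → epsilon
step 3: stack=$ else G  input=else else int print else $  — expand G → K int print
step 4: stack=$ else print int K  input=else else int print else $  — expand K → else else
step 5: stack=$ else print int else else  input=else else int print else $  — match else
step 6: stack=$ else print int else  input=else int print else $  — match else
step 7: stack=$ else print int  input=int print else $  — match int
step 8: stack=$ else print  input=print else $  — match print
step 9: stack=$ else  input=else $  — match else
Accept reached after 9 steps.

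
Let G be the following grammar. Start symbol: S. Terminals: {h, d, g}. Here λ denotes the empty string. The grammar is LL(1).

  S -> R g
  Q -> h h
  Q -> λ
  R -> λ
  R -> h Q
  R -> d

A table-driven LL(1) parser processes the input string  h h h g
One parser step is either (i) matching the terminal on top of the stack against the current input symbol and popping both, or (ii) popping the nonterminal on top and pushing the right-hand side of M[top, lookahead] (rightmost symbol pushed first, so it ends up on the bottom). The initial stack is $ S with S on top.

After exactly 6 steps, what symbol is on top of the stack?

g

     Stack    Input      Action
  1  $ S      h h h g $  expand S -> R g
  2  $ g R    h h h g $  expand R -> h Q
  3  $ g Q h  h h h g $  match h
  4  $ g Q    h h g $    expand Q -> h h
  5  $ g h h  h h g $    match h
  6  $ g h    h g $      match h
Stack after step 6: $ g (top = g).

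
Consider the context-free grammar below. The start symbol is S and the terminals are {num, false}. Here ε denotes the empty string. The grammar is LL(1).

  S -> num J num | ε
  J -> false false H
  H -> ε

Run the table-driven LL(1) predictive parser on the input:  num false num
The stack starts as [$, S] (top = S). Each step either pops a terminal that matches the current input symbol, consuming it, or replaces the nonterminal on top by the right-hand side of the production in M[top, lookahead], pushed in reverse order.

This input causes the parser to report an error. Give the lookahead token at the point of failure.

     Stack                Input            Action
  1  $ S                  num false num $  expand S -> num J num
  2  $ num J num          num false num $  match num
  3  $ num J              false num $      expand J -> false false H
  4  $ num H false false  false num $      match false
  5  $ num H false        num $            error: top is terminal false but lookahead is num

num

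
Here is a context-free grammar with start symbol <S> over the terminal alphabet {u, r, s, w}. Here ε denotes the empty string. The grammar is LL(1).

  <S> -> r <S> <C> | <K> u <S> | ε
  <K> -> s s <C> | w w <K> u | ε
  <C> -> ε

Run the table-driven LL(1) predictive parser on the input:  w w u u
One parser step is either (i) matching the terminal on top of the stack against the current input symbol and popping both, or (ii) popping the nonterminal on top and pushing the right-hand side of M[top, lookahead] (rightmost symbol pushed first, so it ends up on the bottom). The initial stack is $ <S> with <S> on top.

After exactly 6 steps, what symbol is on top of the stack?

step 1: stack=$ <S>  input=w w u u $  — expand <S> -> <K> u <S>
step 2: stack=$ <S> u <K>  input=w w u u $  — expand <K> -> w w <K> u
step 3: stack=$ <S> u u <K> w w  input=w w u u $  — match w
step 4: stack=$ <S> u u <K> w  input=w u u $  — match w
step 5: stack=$ <S> u u <K>  input=u u $  — expand <K> -> ε
step 6: stack=$ <S> u u  input=u u $  — match u
Stack after step 6: $ <S> u (top = u).

u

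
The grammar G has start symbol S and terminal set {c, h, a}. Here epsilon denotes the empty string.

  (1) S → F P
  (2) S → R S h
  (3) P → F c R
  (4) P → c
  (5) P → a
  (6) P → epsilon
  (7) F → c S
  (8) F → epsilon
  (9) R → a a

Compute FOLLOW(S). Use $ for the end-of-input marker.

{$, a, c, h}

FIRST(F) = {epsilon, c}
FIRST(R) = {a}
FIRST(P) = {epsilon, a, c}  (via F c R)
FIRST(S) = {epsilon, a, c}  (via F P, R S h)
FOLLOW(S) includes $ since S is the start symbol.
FOLLOW(S): in S→R S h, S is followed by h with FIRST {h}; in F→c S, the suffix after S is empty, so FOLLOW(S) ⊇ FOLLOW(F) = {$, a, c, h}. Thus FOLLOW(S) = {$, a, c, h}.
FOLLOW(P): in S→F P, the suffix after P is empty, so FOLLOW(P) ⊇ FOLLOW(S) = {$, a, c, h}. Thus FOLLOW(P) = {$, a, c, h}.
FOLLOW(F): in S→F P, F is followed by P with FIRST {epsilon, a, c}; in S→F P, the suffix after F is nullable, so FOLLOW(F) ⊇ FOLLOW(S) = {$, a, c, h}; in P→F c R, F is followed by c R with FIRST {c}. Thus FOLLOW(F) = {$, a, c, h}.
FOLLOW(R): in S→R S h, R is followed by S h with FIRST {a, c, h}; in P→F c R, the suffix after R is empty, so FOLLOW(R) ⊇ FOLLOW(P) = {$, a, c, h}. Thus FOLLOW(R) = {$, a, c, h}.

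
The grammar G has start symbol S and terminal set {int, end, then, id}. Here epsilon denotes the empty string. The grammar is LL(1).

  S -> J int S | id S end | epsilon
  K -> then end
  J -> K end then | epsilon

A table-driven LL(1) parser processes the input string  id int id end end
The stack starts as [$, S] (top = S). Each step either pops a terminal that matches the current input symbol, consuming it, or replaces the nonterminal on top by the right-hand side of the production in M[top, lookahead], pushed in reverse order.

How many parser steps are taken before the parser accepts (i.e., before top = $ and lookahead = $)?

10

step 1: stack=$ S  input=id int id end end $  — expand S -> id S end
step 2: stack=$ end S id  input=id int id end end $  — match id
step 3: stack=$ end S  input=int id end end $  — expand S -> J int S
step 4: stack=$ end S int J  input=int id end end $  — expand J -> epsilon
step 5: stack=$ end S int  input=int id end end $  — match int
step 6: stack=$ end S  input=id end end $  — expand S -> id S end
step 7: stack=$ end end S id  input=id end end $  — match id
step 8: stack=$ end end S  input=end end $  — expand S -> epsilon
step 9: stack=$ end end  input=end end $  — match end
step 10: stack=$ end  input=end $  — match end
Accept reached after 10 steps.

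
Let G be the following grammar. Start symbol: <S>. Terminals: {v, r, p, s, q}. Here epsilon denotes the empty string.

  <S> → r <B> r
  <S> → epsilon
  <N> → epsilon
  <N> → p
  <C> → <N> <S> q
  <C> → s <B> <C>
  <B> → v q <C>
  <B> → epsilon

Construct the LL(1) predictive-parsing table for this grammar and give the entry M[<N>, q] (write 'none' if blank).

<N> → epsilon

FIRST(<S>) = {epsilon, r}
FIRST(<N>) = {epsilon, p}
FIRST(<B>) = {epsilon, v}
FIRST(<C>) = {p, q, r, s}  (via <N> <S> q)
FOLLOW(<S>) includes $ since <S> is the start symbol.
FOLLOW(<N>): in <C>→<N> <S> q, <N> is followed by <S> q with FIRST {q, r}. Thus FOLLOW(<N>) = {q, r}.
For <N> → epsilon: FIRST(epsilon) = {epsilon}, so it goes in M[<N>, t] for t ∈ {}; since epsilon ∈ FIRST, also for every t ∈ FOLLOW(<N>) = {q, r}.
For <N> → p: FIRST(p) = {p}, so it goes in M[<N>, t] for t ∈ {p}.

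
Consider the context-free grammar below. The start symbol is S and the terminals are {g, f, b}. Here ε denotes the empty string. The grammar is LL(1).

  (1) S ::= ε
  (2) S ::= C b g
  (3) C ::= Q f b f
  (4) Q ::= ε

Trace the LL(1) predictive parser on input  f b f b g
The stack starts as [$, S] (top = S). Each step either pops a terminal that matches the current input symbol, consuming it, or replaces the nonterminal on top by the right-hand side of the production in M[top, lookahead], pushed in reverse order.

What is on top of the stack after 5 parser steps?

f

step 1: stack=$ S  input=f b f b g $  — expand S ::= C b g
step 2: stack=$ g b C  input=f b f b g $  — expand C ::= Q f b f
step 3: stack=$ g b f b f Q  input=f b f b g $  — expand Q ::= ε
step 4: stack=$ g b f b f  input=f b f b g $  — match f
step 5: stack=$ g b f b  input=b f b g $  — match b
Stack after step 5: $ g b f (top = f).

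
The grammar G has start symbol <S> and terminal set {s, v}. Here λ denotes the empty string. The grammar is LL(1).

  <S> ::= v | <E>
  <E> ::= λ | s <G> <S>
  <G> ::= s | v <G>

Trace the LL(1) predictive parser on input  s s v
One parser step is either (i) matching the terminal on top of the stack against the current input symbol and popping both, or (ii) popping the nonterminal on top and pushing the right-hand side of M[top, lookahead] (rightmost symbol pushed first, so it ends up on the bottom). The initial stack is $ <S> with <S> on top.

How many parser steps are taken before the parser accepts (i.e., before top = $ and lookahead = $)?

7

     Stack        Input    Action
  1  $ <S>        s s v $  expand <S> ::= <E>
  2  $ <E>        s s v $  expand <E> ::= s <G> <S>
  3  $ <S> <G> s  s s v $  match s
  4  $ <S> <G>    s v $    expand <G> ::= s
  5  $ <S> s      s v $    match s
  6  $ <S>        v $      expand <S> ::= v
  7  $ v          v $      match v
Accept reached after 7 steps.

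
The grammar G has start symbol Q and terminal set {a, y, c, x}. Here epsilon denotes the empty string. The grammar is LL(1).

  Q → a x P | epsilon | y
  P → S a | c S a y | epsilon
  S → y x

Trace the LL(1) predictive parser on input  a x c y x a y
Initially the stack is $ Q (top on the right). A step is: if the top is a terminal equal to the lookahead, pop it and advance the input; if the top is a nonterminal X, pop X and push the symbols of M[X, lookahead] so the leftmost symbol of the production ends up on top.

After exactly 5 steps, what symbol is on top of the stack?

     Stack      Input            Action
  1  $ Q        a x c y x a y $  expand Q → a x P
  2  $ P x a    a x c y x a y $  match a
  3  $ P x      x c y x a y $    match x
  4  $ P        c y x a y $      expand P → c S a y
  5  $ y a S c  c y x a y $      match c
Stack after step 5: $ y a S (top = S).

S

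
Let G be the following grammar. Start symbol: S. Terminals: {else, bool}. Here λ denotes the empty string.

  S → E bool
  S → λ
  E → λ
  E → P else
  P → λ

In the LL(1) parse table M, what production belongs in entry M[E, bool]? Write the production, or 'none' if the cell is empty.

E → λ

FIRST(P) = {λ}
FIRST(E) = {λ, else}  (via P else)
FIRST(S) = {λ, bool, else}  (via E bool)
FOLLOW(S) includes $ since S is the start symbol.
FOLLOW(E): in S→E bool, E is followed by bool with FIRST {bool}. Thus FOLLOW(E) = {bool}.
For E → λ: FIRST(λ) = {λ}, so it goes in M[E, t] for t ∈ {}; since λ ∈ FIRST, also for every t ∈ FOLLOW(E) = {bool}.
For E → P else: FIRST(P else) = {else}, so it goes in M[E, t] for t ∈ {else}.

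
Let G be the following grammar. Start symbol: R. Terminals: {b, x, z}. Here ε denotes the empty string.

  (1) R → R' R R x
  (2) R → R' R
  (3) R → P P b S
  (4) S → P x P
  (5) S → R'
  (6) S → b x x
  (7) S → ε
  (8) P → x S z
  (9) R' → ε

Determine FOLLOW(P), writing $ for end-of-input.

FIRST(P) = {x}
FIRST(R') = {ε}
FIRST(R) = {x}  (via R' R R x, R' R, P P b S)
FIRST(S) = {ε, b, x}  (via P x P, R')
FOLLOW(R) includes $ since R is the start symbol.
FOLLOW(R): in R→R' R R x (occurrence 1), R is followed by R x with FIRST {x}; in R→R' R R x (occurrence 2), R is followed by x with FIRST {x}; in R→R' R, the suffix after R is empty (adds nothing new). Thus FOLLOW(R) = {$, x}.
FOLLOW(S): in R→P P b S, the suffix after S is empty, so FOLLOW(S) ⊇ FOLLOW(R) = {$, x}; in P→x S z, S is followed by z with FIRST {z}. Thus FOLLOW(S) = {$, x, z}.
FOLLOW(P): in R→P P b S (occurrence 1), P is followed by P b S with FIRST {x}; in R→P P b S (occurrence 2), P is followed by b S with FIRST {b}; in S→P x P (occurrence 1), P is followed by x P with FIRST {x}; in S→P x P (occurrence 2), the suffix after P is empty, so FOLLOW(P) ⊇ FOLLOW(S) = {$, x, z}. Thus FOLLOW(P) = {$, b, x, z}.
FOLLOW(R'): in R→R' R R x, R' is followed by R R x with FIRST {x}; in R→R' R, R' is followed by R with FIRST {x}; in S→R', the suffix after R' is empty, so FOLLOW(R') ⊇ FOLLOW(S) = {$, x, z}. Thus FOLLOW(R') = {$, x, z}.

{$, b, x, z}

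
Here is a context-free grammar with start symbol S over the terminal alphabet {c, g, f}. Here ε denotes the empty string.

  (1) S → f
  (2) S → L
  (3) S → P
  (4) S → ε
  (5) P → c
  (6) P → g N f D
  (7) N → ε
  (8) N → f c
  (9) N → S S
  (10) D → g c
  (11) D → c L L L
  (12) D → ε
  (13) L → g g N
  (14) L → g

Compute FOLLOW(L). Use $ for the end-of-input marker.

FIRST(P) = {c, g}
FIRST(D) = {ε, c, g}
FIRST(L) = {g}
FIRST(S) = {ε, c, f, g}  (via L, P)
FIRST(N) = {ε, c, f, g}  (via S S)
FOLLOW(S) includes $ since S is the start symbol.
FOLLOW(S): in N→S S (occurrence 1), S is followed by S with FIRST {ε, c, f, g}; in N→S S (occurrence 1), the suffix after S is nullable, so FOLLOW(S) ⊇ FOLLOW(N) = {$, c, f, g}; in N→S S (occurrence 2), the suffix after S is empty, so FOLLOW(S) ⊇ FOLLOW(N) = {$, c, f, g}. Thus FOLLOW(S) = {$, c, f, g}.
FOLLOW(P): in S→P, the suffix after P is empty, so FOLLOW(P) ⊇ FOLLOW(S) = {$, c, f, g}. Thus FOLLOW(P) = {$, c, f, g}.
FOLLOW(D): in P→g N f D, the suffix after D is empty, so FOLLOW(D) ⊇ FOLLOW(P) = {$, c, f, g}. Thus FOLLOW(D) = {$, c, f, g}.
FOLLOW(L): in S→L, the suffix after L is empty, so FOLLOW(L) ⊇ FOLLOW(S) = {$, c, f, g}; in D→c L L L (occurrence 1), L is followed by L L with FIRST {g}; in D→c L L L (occurrence 2), L is followed by L with FIRST {g}; in D→c L L L (occurrence 3), the suffix after L is empty, so FOLLOW(L) ⊇ FOLLOW(D) = {$, c, f, g}. Thus FOLLOW(L) = {$, c, f, g}.
FOLLOW(N): in P→g N f D, N is followed by f D with FIRST {f}; in L→g g N, the suffix after N is empty, so FOLLOW(N) ⊇ FOLLOW(L) = {$, c, f, g}. Thus FOLLOW(N) = {$, c, f, g}.

{$, c, f, g}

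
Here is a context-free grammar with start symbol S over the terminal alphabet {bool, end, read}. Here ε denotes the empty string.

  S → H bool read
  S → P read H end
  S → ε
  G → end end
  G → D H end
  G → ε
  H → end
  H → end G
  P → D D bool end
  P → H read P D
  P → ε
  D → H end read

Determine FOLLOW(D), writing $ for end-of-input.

{bool, end, read}

FIRST(H) = {end}
FIRST(D) = {end}  (via H end read)
FIRST(G) = {ε, end}  (via D H end)
FIRST(P) = {ε, end}  (via D D bool end, H read P D)
FIRST(S) = {ε, end, read}  (via H bool read, P read H end)
FOLLOW(S) includes $ since S is the start symbol.
FOLLOW(S): S appears on no right-hand side. Thus FOLLOW(S) = {$}.
FOLLOW(H): in S→H bool read, H is followed by bool read with FIRST {bool}; in S→P read H end, H is followed by end with FIRST {end}; in G→D H end, H is followed by end with FIRST {end}; in P→H read P D, H is followed by read P D with FIRST {read}; in D→H end read, H is followed by end read with FIRST {end}. Thus FOLLOW(H) = {bool, end, read}.
FOLLOW(G): in H→end G, the suffix after G is empty, so FOLLOW(G) ⊇ FOLLOW(H) = {bool, end, read}. Thus FOLLOW(G) = {bool, end, read}.
FOLLOW(P): in S→P read H end, P is followed by read H end with FIRST {read}; in P→H read P D, P is followed by D with FIRST {end}. Thus FOLLOW(P) = {end, read}.
FOLLOW(D): in G→D H end, D is followed by H end with FIRST {end}; in P→D D bool end (occurrence 1), D is followed by D bool end with FIRST {end}; in P→D D bool end (occurrence 2), D is followed by bool end with FIRST {bool}; in P→H read P D, the suffix after D is empty, so FOLLOW(D) ⊇ FOLLOW(P) = {end, read}. Thus FOLLOW(D) = {bool, end, read}.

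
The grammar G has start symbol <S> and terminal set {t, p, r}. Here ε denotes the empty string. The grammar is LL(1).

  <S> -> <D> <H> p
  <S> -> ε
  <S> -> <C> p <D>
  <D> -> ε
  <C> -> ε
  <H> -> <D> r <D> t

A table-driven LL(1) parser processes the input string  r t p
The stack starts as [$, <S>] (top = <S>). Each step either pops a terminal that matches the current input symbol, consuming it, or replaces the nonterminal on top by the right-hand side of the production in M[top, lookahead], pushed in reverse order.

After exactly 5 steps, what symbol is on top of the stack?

<D>

     Stack            Input    Action
  1  $ <S>            r t p $  expand <S> -> <D> <H> p
  2  $ p <H> <D>      r t p $  expand <D> -> ε
  3  $ p <H>          r t p $  expand <H> -> <D> r <D> t
  4  $ p t <D> r <D>  r t p $  expand <D> -> ε
  5  $ p t <D> r      r t p $  match r
Stack after step 5: $ p t <D> (top = <D>).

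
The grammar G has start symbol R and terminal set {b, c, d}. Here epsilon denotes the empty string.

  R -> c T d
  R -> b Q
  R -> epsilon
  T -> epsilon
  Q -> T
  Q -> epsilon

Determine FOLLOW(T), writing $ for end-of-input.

{$, d}

FIRST(R) = {epsilon, b, c}
FIRST(T) = {epsilon}
FIRST(Q) = {epsilon}  (via T)
FOLLOW(R) includes $ since R is the start symbol.
FOLLOW(R): R appears on no right-hand side. Thus FOLLOW(R) = {$}.
FOLLOW(Q): in R->b Q, the suffix after Q is empty, so FOLLOW(Q) ⊇ FOLLOW(R) = {$}. Thus FOLLOW(Q) = {$}.
FOLLOW(T): in R->c T d, T is followed by d with FIRST {d}; in Q->T, the suffix after T is empty, so FOLLOW(T) ⊇ FOLLOW(Q) = {$}. Thus FOLLOW(T) = {$, d}.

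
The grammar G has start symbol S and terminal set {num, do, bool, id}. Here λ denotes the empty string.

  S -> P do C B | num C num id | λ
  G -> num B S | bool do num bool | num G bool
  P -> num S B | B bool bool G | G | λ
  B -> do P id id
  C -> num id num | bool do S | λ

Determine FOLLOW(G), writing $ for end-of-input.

FIRST(G): from G->num B S we get {num}; from G->bool do num bool we get {bool}; from G->num G bool we get {num}. So FIRST(G) = {bool, num}.
FIRST(B): from B->do P id id we get {do}. So FIRST(B) = {do}.
FIRST(C): from C->num id num we get {num}; from C->bool do S we get {bool}; from C->λ we get {λ}. So FIRST(C) = {λ, bool, num}.
FIRST(P): from P->num S B we get {num}; from P->B bool bool G we get {do}; from P->G we get {bool, num}; from P->λ we get {λ}. So FIRST(P) = {λ, bool, do, num}.
FIRST(S): from S->P do C B we get {bool, do, num}; from S->num C num id we get {num}; from S->λ we get {λ}. So FIRST(S) = {λ, bool, do, num}.
FOLLOW(S) includes $ since S is the start symbol.
FOLLOW(P): in S->P do C B, P is followed by do C B with FIRST {do}; in B->do P id id, P is followed by id id with FIRST {id}. Thus FOLLOW(P) = {do, id}.
FOLLOW(G): in G->num G bool, G is followed by bool with FIRST {bool}; in P->B bool bool G, the suffix after G is empty, so FOLLOW(G) ⊇ FOLLOW(P) = {do, id}; in P->G, the suffix after G is empty, so FOLLOW(G) ⊇ FOLLOW(P) = {do, id}. Thus FOLLOW(G) = {bool, do, id}.
FOLLOW(C): in S->P do C B, C is followed by B with FIRST {do}; in S->num C num id, C is followed by num id with FIRST {num}. Thus FOLLOW(C) = {do, num}.
FOLLOW(S): in G->num B S, the suffix after S is empty, so FOLLOW(S) ⊇ FOLLOW(G) = {bool, do, id}; in P->num S B, S is followed by B with FIRST {do}; in C->bool do S, the suffix after S is empty, so FOLLOW(S) ⊇ FOLLOW(C) = {do, num}. Thus FOLLOW(S) = {$, bool, do, id, num}.
FOLLOW(B): in S->P do C B, the suffix after B is empty, so FOLLOW(B) ⊇ FOLLOW(S) = {$, bool, do, id, num}; in G->num B S, B is followed by S with FIRST {λ, bool, do, num}; in G->num B S, the suffix after B is nullable, so FOLLOW(B) ⊇ FOLLOW(G) = {bool, do, id}; in P->num S B, the suffix after B is empty, so FOLLOW(B) ⊇ FOLLOW(P) = {do, id}; in P->B bool bool G, B is followed by bool bool G with FIRST {bool}. Thus FOLLOW(B) = {$, bool, do, id, num}.

{bool, do, id}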